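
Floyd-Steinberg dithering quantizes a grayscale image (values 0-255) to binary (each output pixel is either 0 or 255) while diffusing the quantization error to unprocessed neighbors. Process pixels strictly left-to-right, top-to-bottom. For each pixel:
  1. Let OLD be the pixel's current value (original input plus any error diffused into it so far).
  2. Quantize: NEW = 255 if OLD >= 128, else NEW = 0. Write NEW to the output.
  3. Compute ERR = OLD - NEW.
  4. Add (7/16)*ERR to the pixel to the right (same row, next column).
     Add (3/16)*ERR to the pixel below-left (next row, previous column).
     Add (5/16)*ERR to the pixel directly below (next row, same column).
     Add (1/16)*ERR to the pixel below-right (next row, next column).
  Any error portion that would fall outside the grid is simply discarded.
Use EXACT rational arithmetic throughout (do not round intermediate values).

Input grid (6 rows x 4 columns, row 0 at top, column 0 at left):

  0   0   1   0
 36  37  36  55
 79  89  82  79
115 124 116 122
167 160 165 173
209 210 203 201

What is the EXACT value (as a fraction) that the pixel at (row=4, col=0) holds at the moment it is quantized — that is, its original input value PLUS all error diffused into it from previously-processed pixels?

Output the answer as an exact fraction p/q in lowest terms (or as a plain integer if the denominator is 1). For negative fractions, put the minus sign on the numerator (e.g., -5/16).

(0,0): OLD=0 → NEW=0, ERR=0
(0,1): OLD=0 → NEW=0, ERR=0
(0,2): OLD=1 → NEW=0, ERR=1
(0,3): OLD=7/16 → NEW=0, ERR=7/16
(1,0): OLD=36 → NEW=0, ERR=36
(1,1): OLD=847/16 → NEW=0, ERR=847/16
(1,2): OLD=7623/128 → NEW=0, ERR=7623/128
(1,3): OLD=166409/2048 → NEW=0, ERR=166409/2048
(2,0): OLD=25645/256 → NEW=0, ERR=25645/256
(2,1): OLD=666773/4096 → NEW=255, ERR=-377707/4096
(2,2): OLD=5164969/65536 → NEW=0, ERR=5164969/65536
(2,3): OLD=149520703/1048576 → NEW=255, ERR=-117866177/1048576
(3,0): OLD=8455119/65536 → NEW=255, ERR=-8256561/65536
(3,1): OLD=16017741/262144 → NEW=0, ERR=16017741/262144
(3,2): OLD=2357559801/16777216 → NEW=255, ERR=-1920630279/16777216
(3,3): OLD=11197651583/268435456 → NEW=0, ERR=11197651583/268435456
(4,0): OLD=583370771/4194304 → NEW=255, ERR=-486176749/4194304
Target (4,0): original=167, with diffused error = 583370771/4194304

Answer: 583370771/4194304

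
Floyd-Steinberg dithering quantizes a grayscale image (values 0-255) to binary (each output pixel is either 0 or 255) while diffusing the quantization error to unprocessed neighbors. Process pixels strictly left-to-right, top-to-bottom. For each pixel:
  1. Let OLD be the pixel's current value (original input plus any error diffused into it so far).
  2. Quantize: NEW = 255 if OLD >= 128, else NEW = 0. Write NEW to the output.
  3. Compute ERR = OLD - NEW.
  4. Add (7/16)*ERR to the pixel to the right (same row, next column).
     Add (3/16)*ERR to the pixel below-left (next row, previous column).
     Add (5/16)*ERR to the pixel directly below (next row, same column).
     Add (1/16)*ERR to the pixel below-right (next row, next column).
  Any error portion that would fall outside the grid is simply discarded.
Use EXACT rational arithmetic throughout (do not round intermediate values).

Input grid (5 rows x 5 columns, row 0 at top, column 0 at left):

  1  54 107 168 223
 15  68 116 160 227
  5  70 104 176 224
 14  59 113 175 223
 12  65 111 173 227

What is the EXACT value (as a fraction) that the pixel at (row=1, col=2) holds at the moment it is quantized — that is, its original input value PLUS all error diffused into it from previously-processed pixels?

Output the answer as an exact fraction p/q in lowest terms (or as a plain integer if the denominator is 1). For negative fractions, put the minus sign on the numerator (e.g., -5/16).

(0,0): OLD=1 → NEW=0, ERR=1
(0,1): OLD=871/16 → NEW=0, ERR=871/16
(0,2): OLD=33489/256 → NEW=255, ERR=-31791/256
(0,3): OLD=465591/4096 → NEW=0, ERR=465591/4096
(0,4): OLD=17873665/65536 → NEW=255, ERR=1161985/65536
(1,0): OLD=6533/256 → NEW=0, ERR=6533/256
(1,1): OLD=149411/2048 → NEW=0, ERR=149411/2048
(1,2): OLD=8770399/65536 → NEW=255, ERR=-7941281/65536
Target (1,2): original=116, with diffused error = 8770399/65536

Answer: 8770399/65536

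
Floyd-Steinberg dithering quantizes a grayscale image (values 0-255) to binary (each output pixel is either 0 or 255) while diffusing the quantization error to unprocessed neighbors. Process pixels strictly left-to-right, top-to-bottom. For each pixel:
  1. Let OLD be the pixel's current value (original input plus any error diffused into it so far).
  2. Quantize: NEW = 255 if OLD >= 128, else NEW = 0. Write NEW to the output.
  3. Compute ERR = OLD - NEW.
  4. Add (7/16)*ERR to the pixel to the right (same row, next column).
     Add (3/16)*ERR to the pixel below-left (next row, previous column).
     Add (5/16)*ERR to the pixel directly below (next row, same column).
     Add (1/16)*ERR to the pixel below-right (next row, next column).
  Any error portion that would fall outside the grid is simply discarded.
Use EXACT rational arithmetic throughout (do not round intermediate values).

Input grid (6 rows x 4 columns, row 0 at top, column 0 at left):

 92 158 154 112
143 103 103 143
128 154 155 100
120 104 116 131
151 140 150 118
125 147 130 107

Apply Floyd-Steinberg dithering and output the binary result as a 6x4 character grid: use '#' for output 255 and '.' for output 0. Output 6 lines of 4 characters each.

Answer: .##.
#..#
.##.
#..#
.##.
#.#.

Derivation:
(0,0): OLD=92 → NEW=0, ERR=92
(0,1): OLD=793/4 → NEW=255, ERR=-227/4
(0,2): OLD=8267/64 → NEW=255, ERR=-8053/64
(0,3): OLD=58317/1024 → NEW=0, ERR=58317/1024
(1,0): OLD=10311/64 → NEW=255, ERR=-6009/64
(1,1): OLD=13489/512 → NEW=0, ERR=13489/512
(1,2): OLD=1348997/16384 → NEW=0, ERR=1348997/16384
(1,3): OLD=49533363/262144 → NEW=255, ERR=-17313357/262144
(2,0): OLD=848683/8192 → NEW=0, ERR=848683/8192
(2,1): OLD=56918665/262144 → NEW=255, ERR=-9928055/262144
(2,2): OLD=80438349/524288 → NEW=255, ERR=-53255091/524288
(2,3): OLD=336109497/8388608 → NEW=0, ERR=336109497/8388608
(3,0): OLD=609321595/4194304 → NEW=255, ERR=-460225925/4194304
(3,1): OLD=2119899493/67108864 → NEW=0, ERR=2119899493/67108864
(3,2): OLD=110835135643/1073741824 → NEW=0, ERR=110835135643/1073741824
(3,3): OLD=3132452464317/17179869184 → NEW=255, ERR=-1248414177603/17179869184
(4,0): OLD=131676639903/1073741824 → NEW=0, ERR=131676639903/1073741824
(4,1): OLD=1855598847325/8589934592 → NEW=255, ERR=-334834473635/8589934592
(4,2): OLD=42208265999549/274877906944 → NEW=255, ERR=-27885600271171/274877906944
(4,3): OLD=252270946928443/4398046511104 → NEW=0, ERR=252270946928443/4398046511104
(5,0): OLD=21442431359215/137438953472 → NEW=255, ERR=-13604501776145/137438953472
(5,1): OLD=352528715486313/4398046511104 → NEW=0, ERR=352528715486313/4398046511104
(5,2): OLD=311567728752845/2199023255552 → NEW=255, ERR=-249183201412915/2199023255552
(5,3): OLD=4856075937532717/70368744177664 → NEW=0, ERR=4856075937532717/70368744177664
Row 0: .##.
Row 1: #..#
Row 2: .##.
Row 3: #..#
Row 4: .##.
Row 5: #.#.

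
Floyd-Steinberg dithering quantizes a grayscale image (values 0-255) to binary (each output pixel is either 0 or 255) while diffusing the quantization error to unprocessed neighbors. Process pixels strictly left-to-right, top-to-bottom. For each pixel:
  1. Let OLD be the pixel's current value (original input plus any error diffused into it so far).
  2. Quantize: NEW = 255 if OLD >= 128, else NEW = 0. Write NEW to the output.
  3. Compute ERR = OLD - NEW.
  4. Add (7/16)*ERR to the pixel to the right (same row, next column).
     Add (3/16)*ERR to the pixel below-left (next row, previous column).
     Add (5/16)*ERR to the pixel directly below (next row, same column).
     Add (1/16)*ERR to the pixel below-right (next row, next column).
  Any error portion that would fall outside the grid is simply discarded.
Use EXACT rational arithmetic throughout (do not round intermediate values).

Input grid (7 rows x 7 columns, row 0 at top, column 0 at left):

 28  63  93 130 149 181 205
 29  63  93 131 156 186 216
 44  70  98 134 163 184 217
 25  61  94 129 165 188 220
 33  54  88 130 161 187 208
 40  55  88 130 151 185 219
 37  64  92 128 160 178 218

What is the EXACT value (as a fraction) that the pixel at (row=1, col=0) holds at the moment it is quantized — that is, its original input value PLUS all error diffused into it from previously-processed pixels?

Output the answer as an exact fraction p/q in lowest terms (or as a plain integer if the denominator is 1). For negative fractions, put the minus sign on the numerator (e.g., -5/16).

Answer: 3319/64

Derivation:
(0,0): OLD=28 → NEW=0, ERR=28
(0,1): OLD=301/4 → NEW=0, ERR=301/4
(0,2): OLD=8059/64 → NEW=0, ERR=8059/64
(0,3): OLD=189533/1024 → NEW=255, ERR=-71587/1024
(0,4): OLD=1940107/16384 → NEW=0, ERR=1940107/16384
(0,5): OLD=61028813/262144 → NEW=255, ERR=-5817907/262144
(0,6): OLD=819106971/4194304 → NEW=255, ERR=-250440549/4194304
(1,0): OLD=3319/64 → NEW=0, ERR=3319/64
Target (1,0): original=29, with diffused error = 3319/64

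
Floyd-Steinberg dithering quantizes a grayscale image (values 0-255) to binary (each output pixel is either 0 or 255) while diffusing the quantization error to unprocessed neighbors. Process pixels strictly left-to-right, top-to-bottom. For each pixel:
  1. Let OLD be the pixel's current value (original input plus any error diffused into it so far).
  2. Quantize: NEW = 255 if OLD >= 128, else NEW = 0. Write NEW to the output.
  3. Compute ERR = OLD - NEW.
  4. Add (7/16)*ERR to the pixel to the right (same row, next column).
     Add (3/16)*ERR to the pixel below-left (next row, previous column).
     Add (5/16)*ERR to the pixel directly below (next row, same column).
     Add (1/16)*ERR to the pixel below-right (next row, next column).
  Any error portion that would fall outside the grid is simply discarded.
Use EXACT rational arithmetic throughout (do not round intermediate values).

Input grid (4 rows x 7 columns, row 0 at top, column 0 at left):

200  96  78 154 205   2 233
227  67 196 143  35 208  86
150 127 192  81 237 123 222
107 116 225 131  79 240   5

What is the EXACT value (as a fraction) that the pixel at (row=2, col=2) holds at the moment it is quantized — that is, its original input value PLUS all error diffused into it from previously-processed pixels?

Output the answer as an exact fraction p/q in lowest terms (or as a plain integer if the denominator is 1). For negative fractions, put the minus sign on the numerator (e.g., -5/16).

Answer: 4593885929/16777216

Derivation:
(0,0): OLD=200 → NEW=255, ERR=-55
(0,1): OLD=1151/16 → NEW=0, ERR=1151/16
(0,2): OLD=28025/256 → NEW=0, ERR=28025/256
(0,3): OLD=826959/4096 → NEW=255, ERR=-217521/4096
(0,4): OLD=11912233/65536 → NEW=255, ERR=-4799447/65536
(0,5): OLD=-31498977/1048576 → NEW=0, ERR=-31498977/1048576
(0,6): OLD=3688598489/16777216 → NEW=255, ERR=-589591591/16777216
(1,0): OLD=57165/256 → NEW=255, ERR=-8115/256
(1,1): OLD=189851/2048 → NEW=0, ERR=189851/2048
(1,2): OLD=17387063/65536 → NEW=255, ERR=675383/65536
(1,3): OLD=32512107/262144 → NEW=0, ERR=32512107/262144
(1,4): OLD=963403489/16777216 → NEW=0, ERR=963403489/16777216
(1,5): OLD=28530523953/134217728 → NEW=255, ERR=-5694996687/134217728
(1,6): OLD=117203084223/2147483648 → NEW=0, ERR=117203084223/2147483648
(2,0): OLD=5160153/32768 → NEW=255, ERR=-3195687/32768
(2,1): OLD=118754403/1048576 → NEW=0, ERR=118754403/1048576
(2,2): OLD=4593885929/16777216 → NEW=255, ERR=315695849/16777216
Target (2,2): original=192, with diffused error = 4593885929/16777216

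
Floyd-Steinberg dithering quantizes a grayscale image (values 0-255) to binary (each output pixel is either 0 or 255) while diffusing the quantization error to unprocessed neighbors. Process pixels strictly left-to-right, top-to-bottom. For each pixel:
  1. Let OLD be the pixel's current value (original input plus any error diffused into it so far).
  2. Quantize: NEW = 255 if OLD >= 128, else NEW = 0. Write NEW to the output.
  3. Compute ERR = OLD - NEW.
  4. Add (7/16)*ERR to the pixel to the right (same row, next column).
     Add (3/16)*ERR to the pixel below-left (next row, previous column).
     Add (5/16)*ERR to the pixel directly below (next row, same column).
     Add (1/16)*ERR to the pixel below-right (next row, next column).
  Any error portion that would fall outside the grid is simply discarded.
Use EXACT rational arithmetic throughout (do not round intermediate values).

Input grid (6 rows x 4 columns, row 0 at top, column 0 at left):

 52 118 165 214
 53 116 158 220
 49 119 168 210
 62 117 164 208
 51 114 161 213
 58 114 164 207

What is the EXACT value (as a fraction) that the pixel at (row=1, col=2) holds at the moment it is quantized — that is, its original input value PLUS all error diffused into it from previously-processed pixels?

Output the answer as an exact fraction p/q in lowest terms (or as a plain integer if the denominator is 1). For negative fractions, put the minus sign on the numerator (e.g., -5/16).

Answer: 3992623/16384

Derivation:
(0,0): OLD=52 → NEW=0, ERR=52
(0,1): OLD=563/4 → NEW=255, ERR=-457/4
(0,2): OLD=7361/64 → NEW=0, ERR=7361/64
(0,3): OLD=270663/1024 → NEW=255, ERR=9543/1024
(1,0): OLD=3061/64 → NEW=0, ERR=3061/64
(1,1): OLD=64531/512 → NEW=0, ERR=64531/512
(1,2): OLD=3992623/16384 → NEW=255, ERR=-185297/16384
Target (1,2): original=158, with diffused error = 3992623/16384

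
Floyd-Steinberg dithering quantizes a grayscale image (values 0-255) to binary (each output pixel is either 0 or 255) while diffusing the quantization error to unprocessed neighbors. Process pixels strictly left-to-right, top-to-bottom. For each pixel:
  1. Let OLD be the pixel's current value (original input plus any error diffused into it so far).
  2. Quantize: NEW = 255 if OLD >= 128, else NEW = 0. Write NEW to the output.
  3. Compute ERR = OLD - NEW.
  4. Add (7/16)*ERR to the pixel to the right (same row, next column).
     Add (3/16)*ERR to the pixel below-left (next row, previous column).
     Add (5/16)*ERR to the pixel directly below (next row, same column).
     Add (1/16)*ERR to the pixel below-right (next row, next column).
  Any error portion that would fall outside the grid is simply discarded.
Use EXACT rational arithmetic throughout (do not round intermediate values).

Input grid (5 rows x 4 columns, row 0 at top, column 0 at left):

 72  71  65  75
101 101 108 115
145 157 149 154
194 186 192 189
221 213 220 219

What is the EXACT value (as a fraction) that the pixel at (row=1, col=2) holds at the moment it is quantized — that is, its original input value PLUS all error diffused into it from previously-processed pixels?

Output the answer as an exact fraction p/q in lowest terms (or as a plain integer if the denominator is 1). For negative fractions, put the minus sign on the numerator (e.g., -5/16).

(0,0): OLD=72 → NEW=0, ERR=72
(0,1): OLD=205/2 → NEW=0, ERR=205/2
(0,2): OLD=3515/32 → NEW=0, ERR=3515/32
(0,3): OLD=63005/512 → NEW=0, ERR=63005/512
(1,0): OLD=4567/32 → NEW=255, ERR=-3593/32
(1,1): OLD=27905/256 → NEW=0, ERR=27905/256
(1,2): OLD=1798101/8192 → NEW=255, ERR=-290859/8192
Target (1,2): original=108, with diffused error = 1798101/8192

Answer: 1798101/8192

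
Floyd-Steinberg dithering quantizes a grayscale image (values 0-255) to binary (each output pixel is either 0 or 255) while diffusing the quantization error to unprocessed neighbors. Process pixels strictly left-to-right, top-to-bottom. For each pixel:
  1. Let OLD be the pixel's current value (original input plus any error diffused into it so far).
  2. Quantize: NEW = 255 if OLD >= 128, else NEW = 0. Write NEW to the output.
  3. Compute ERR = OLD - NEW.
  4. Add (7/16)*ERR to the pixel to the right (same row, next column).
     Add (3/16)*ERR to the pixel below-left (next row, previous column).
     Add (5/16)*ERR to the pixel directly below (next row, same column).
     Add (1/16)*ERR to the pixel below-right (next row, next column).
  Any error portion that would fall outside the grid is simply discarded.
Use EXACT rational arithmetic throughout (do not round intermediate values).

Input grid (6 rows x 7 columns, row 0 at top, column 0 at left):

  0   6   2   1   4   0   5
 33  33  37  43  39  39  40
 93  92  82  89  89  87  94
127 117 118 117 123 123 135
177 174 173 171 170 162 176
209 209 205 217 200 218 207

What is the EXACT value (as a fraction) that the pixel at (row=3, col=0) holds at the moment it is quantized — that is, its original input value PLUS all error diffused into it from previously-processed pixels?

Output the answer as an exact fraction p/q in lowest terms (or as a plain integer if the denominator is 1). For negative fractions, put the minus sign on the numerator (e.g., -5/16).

Answer: 76869893/524288

Derivation:
(0,0): OLD=0 → NEW=0, ERR=0
(0,1): OLD=6 → NEW=0, ERR=6
(0,2): OLD=37/8 → NEW=0, ERR=37/8
(0,3): OLD=387/128 → NEW=0, ERR=387/128
(0,4): OLD=10901/2048 → NEW=0, ERR=10901/2048
(0,5): OLD=76307/32768 → NEW=0, ERR=76307/32768
(0,6): OLD=3155589/524288 → NEW=0, ERR=3155589/524288
(1,0): OLD=273/8 → NEW=0, ERR=273/8
(1,1): OLD=3243/64 → NEW=0, ERR=3243/64
(1,2): OLD=126067/2048 → NEW=0, ERR=126067/2048
(1,3): OLD=591157/8192 → NEW=0, ERR=591157/8192
(1,4): OLD=38199701/524288 → NEW=0, ERR=38199701/524288
(1,5): OLD=306457801/4194304 → NEW=0, ERR=306457801/4194304
(1,6): OLD=4965550023/67108864 → NEW=0, ERR=4965550023/67108864
(2,0): OLD=115881/1024 → NEW=0, ERR=115881/1024
(2,1): OLD=5603959/32768 → NEW=255, ERR=-2751881/32768
(2,2): OLD=42568109/524288 → NEW=0, ERR=42568109/524288
(2,3): OLD=690302685/4194304 → NEW=255, ERR=-379244835/4194304
(2,4): OLD=3034004439/33554432 → NEW=0, ERR=3034004439/33554432
(2,5): OLD=180194436711/1073741824 → NEW=255, ERR=-93609728409/1073741824
(2,6): OLD=1435336803329/17179869184 → NEW=0, ERR=1435336803329/17179869184
(3,0): OLD=76869893/524288 → NEW=255, ERR=-56823547/524288
Target (3,0): original=127, with diffused error = 76869893/524288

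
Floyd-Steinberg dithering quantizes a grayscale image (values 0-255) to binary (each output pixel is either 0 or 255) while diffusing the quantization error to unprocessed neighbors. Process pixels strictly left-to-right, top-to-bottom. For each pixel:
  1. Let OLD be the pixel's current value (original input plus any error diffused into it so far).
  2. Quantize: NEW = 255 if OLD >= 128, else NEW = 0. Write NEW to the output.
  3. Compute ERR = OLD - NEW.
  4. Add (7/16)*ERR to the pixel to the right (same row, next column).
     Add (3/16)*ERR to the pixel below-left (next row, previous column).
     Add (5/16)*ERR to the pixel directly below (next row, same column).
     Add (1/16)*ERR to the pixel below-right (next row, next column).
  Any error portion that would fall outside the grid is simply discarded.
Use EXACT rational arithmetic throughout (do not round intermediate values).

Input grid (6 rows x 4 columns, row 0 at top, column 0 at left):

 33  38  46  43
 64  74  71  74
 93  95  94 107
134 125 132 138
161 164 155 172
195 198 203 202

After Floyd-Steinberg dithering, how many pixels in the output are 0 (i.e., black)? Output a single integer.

(0,0): OLD=33 → NEW=0, ERR=33
(0,1): OLD=839/16 → NEW=0, ERR=839/16
(0,2): OLD=17649/256 → NEW=0, ERR=17649/256
(0,3): OLD=299671/4096 → NEW=0, ERR=299671/4096
(1,0): OLD=21541/256 → NEW=0, ERR=21541/256
(1,1): OLD=291203/2048 → NEW=255, ERR=-231037/2048
(1,2): OLD=3944255/65536 → NEW=0, ERR=3944255/65536
(1,3): OLD=133696233/1048576 → NEW=0, ERR=133696233/1048576
(2,0): OLD=3215953/32768 → NEW=0, ERR=3215953/32768
(2,1): OLD=125019403/1048576 → NEW=0, ERR=125019403/1048576
(2,2): OLD=381316535/2097152 → NEW=255, ERR=-153457225/2097152
(2,3): OLD=3979302139/33554432 → NEW=0, ERR=3979302139/33554432
(3,0): OLD=3137757633/16777216 → NEW=255, ERR=-1140432447/16777216
(3,1): OLD=33536551647/268435456 → NEW=0, ERR=33536551647/268435456
(3,2): OLD=830987139105/4294967296 → NEW=255, ERR=-264229521375/4294967296
(3,3): OLD=9866154112103/68719476736 → NEW=255, ERR=-7657312455577/68719476736
(4,0): OLD=700864793837/4294967296 → NEW=255, ERR=-394351866643/4294967296
(4,1): OLD=5053907989703/34359738368 → NEW=255, ERR=-3707825294137/34359738368
(4,2): OLD=82989806332263/1099511627776 → NEW=0, ERR=82989806332263/1099511627776
(4,3): OLD=2926556890047233/17592186044416 → NEW=255, ERR=-1559450551278847/17592186044416
(5,0): OLD=80304833160029/549755813888 → NEW=255, ERR=-59882899381411/549755813888
(5,1): OLD=2199655539528875/17592186044416 → NEW=0, ERR=2199655539528875/17592186044416
(5,2): OLD=2268732354722239/8796093022208 → NEW=255, ERR=25728634059199/8796093022208
(5,3): OLD=50748730317303271/281474976710656 → NEW=255, ERR=-21027388743914009/281474976710656
Output grid:
  Row 0: ....  (4 black, running=4)
  Row 1: .#..  (3 black, running=7)
  Row 2: ..#.  (3 black, running=10)
  Row 3: #.##  (1 black, running=11)
  Row 4: ##.#  (1 black, running=12)
  Row 5: #.##  (1 black, running=13)

Answer: 13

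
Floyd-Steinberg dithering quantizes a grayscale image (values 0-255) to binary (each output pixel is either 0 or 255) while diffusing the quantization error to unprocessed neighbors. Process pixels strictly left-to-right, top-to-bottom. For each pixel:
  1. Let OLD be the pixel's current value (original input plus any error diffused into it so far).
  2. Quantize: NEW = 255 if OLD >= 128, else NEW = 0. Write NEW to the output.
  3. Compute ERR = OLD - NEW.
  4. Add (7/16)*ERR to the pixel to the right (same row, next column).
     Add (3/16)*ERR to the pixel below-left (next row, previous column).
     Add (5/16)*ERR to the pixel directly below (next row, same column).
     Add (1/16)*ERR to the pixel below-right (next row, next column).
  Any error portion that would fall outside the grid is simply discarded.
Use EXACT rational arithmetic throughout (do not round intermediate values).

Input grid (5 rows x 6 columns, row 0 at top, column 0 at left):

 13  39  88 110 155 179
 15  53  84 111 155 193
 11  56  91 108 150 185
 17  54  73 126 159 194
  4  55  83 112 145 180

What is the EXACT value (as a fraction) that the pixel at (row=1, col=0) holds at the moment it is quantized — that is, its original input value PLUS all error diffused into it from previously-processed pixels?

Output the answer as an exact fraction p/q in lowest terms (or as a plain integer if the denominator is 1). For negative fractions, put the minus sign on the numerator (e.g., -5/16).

Answer: 7025/256

Derivation:
(0,0): OLD=13 → NEW=0, ERR=13
(0,1): OLD=715/16 → NEW=0, ERR=715/16
(0,2): OLD=27533/256 → NEW=0, ERR=27533/256
(0,3): OLD=643291/4096 → NEW=255, ERR=-401189/4096
(0,4): OLD=7349757/65536 → NEW=0, ERR=7349757/65536
(0,5): OLD=239143403/1048576 → NEW=255, ERR=-28243477/1048576
(1,0): OLD=7025/256 → NEW=0, ERR=7025/256
Target (1,0): original=15, with diffused error = 7025/256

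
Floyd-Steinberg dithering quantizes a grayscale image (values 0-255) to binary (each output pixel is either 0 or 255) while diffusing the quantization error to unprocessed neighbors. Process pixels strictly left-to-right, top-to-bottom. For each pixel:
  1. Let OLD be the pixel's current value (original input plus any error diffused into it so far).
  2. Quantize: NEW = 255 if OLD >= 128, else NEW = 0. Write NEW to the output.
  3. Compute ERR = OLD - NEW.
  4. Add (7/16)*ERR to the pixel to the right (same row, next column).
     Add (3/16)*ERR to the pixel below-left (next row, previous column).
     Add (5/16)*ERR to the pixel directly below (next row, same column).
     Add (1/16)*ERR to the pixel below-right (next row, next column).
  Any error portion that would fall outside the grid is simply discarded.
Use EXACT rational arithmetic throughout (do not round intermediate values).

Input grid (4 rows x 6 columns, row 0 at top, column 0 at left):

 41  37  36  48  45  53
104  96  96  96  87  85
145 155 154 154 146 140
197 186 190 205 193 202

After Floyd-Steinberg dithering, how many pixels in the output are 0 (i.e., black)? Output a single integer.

Answer: 11

Derivation:
(0,0): OLD=41 → NEW=0, ERR=41
(0,1): OLD=879/16 → NEW=0, ERR=879/16
(0,2): OLD=15369/256 → NEW=0, ERR=15369/256
(0,3): OLD=304191/4096 → NEW=0, ERR=304191/4096
(0,4): OLD=5078457/65536 → NEW=0, ERR=5078457/65536
(0,5): OLD=91123727/1048576 → NEW=0, ERR=91123727/1048576
(1,0): OLD=32541/256 → NEW=0, ERR=32541/256
(1,1): OLD=373963/2048 → NEW=255, ERR=-148277/2048
(1,2): OLD=6582695/65536 → NEW=0, ERR=6582695/65536
(1,3): OLD=47561819/262144 → NEW=255, ERR=-19284901/262144
(1,4): OLD=1677161201/16777216 → NEW=0, ERR=1677161201/16777216
(1,5): OLD=43147125319/268435456 → NEW=255, ERR=-25303915961/268435456
(2,0): OLD=5608169/32768 → NEW=255, ERR=-2747671/32768
(2,1): OLD=128416147/1048576 → NEW=0, ERR=128416147/1048576
(2,2): OLD=3701883257/16777216 → NEW=255, ERR=-576306823/16777216
(2,3): OLD=18925198833/134217728 → NEW=255, ERR=-15300321807/134217728
(2,4): OLD=451374129491/4294967296 → NEW=0, ERR=451374129491/4294967296
(2,5): OLD=11185385640053/68719476736 → NEW=255, ERR=-6338080927627/68719476736
(3,0): OLD=3250732633/16777216 → NEW=255, ERR=-1027457447/16777216
(3,1): OLD=24937178213/134217728 → NEW=255, ERR=-9288342427/134217728
(3,2): OLD=145243762303/1073741824 → NEW=255, ERR=-128560402817/1073741824
(3,3): OLD=9246337804669/68719476736 → NEW=255, ERR=-8277128763011/68719476736
(3,4): OLD=81763882815453/549755813888 → NEW=255, ERR=-58423849725987/549755813888
(3,5): OLD=1172096493873875/8796093022208 → NEW=255, ERR=-1070907226789165/8796093022208
Output grid:
  Row 0: ......  (6 black, running=6)
  Row 1: .#.#.#  (3 black, running=9)
  Row 2: #.##.#  (2 black, running=11)
  Row 3: ######  (0 black, running=11)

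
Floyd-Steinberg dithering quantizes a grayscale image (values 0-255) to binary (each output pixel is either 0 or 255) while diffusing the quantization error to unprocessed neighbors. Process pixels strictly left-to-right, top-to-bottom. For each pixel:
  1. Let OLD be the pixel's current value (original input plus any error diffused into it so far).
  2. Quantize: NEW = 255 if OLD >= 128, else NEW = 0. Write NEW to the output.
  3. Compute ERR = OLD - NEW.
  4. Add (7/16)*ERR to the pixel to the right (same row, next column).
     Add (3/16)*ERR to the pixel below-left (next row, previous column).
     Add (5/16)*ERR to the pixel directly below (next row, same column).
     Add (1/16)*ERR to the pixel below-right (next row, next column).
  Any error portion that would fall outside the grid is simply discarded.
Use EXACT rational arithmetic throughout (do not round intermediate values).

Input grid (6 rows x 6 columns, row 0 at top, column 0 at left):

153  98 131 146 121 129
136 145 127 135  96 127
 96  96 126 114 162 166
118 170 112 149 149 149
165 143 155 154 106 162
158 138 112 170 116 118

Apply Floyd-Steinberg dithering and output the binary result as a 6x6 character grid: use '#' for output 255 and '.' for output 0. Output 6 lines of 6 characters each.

(0,0): OLD=153 → NEW=255, ERR=-102
(0,1): OLD=427/8 → NEW=0, ERR=427/8
(0,2): OLD=19757/128 → NEW=255, ERR=-12883/128
(0,3): OLD=208827/2048 → NEW=0, ERR=208827/2048
(0,4): OLD=5426717/32768 → NEW=255, ERR=-2929123/32768
(0,5): OLD=47129291/524288 → NEW=0, ERR=47129291/524288
(1,0): OLD=14609/128 → NEW=0, ERR=14609/128
(1,1): OLD=190839/1024 → NEW=255, ERR=-70281/1024
(1,2): OLD=2882755/32768 → NEW=0, ERR=2882755/32768
(1,3): OLD=23894727/131072 → NEW=255, ERR=-9528633/131072
(1,4): OLD=499022389/8388608 → NEW=0, ERR=499022389/8388608
(1,5): OLD=23559295971/134217728 → NEW=255, ERR=-10666224669/134217728
(2,0): OLD=1946381/16384 → NEW=0, ERR=1946381/16384
(2,1): OLD=78724191/524288 → NEW=255, ERR=-54969249/524288
(2,2): OLD=752472797/8388608 → NEW=0, ERR=752472797/8388608
(2,3): OLD=9877010229/67108864 → NEW=255, ERR=-7235750091/67108864
(2,4): OLD=244757646623/2147483648 → NEW=0, ERR=244757646623/2147483648
(2,5): OLD=6691471853513/34359738368 → NEW=255, ERR=-2070261430327/34359738368
(3,0): OLD=1136368957/8388608 → NEW=255, ERR=-1002726083/8388608
(3,1): OLD=7327178361/67108864 → NEW=0, ERR=7327178361/67108864
(3,2): OLD=86452465275/536870912 → NEW=255, ERR=-50449617285/536870912
(3,3): OLD=3476197694193/34359738368 → NEW=0, ERR=3476197694193/34359738368
(3,4): OLD=57956061760465/274877906944 → NEW=255, ERR=-12137804510255/274877906944
(3,5): OLD=518862820137375/4398046511104 → NEW=0, ERR=518862820137375/4398046511104
(4,0): OLD=159039892723/1073741824 → NEW=255, ERR=-114764272397/1073741824
(4,1): OLD=1808499013079/17179869184 → NEW=0, ERR=1808499013079/17179869184
(4,2): OLD=108567368207957/549755813888 → NEW=255, ERR=-31620364333483/549755813888
(4,3): OLD=1286864355459721/8796093022208 → NEW=255, ERR=-956139365203319/8796093022208
(4,4): OLD=10286233018138393/140737488355328 → NEW=0, ERR=10286233018138393/140737488355328
(4,5): OLD=513598696256708367/2251799813685248 → NEW=255, ERR=-60610256233029873/2251799813685248
(5,0): OLD=39675064544629/274877906944 → NEW=255, ERR=-30418801726091/274877906944
(5,1): OLD=923737054524357/8796093022208 → NEW=0, ERR=923737054524357/8796093022208
(5,2): OLD=8878331164937543/70368744177664 → NEW=0, ERR=8878331164937543/70368744177664
(5,3): OLD=453375341204395773/2251799813685248 → NEW=255, ERR=-120833611285342467/2251799813685248
(5,4): OLD=466225171307794397/4503599627370496 → NEW=0, ERR=466225171307794397/4503599627370496
(5,5): OLD=11489429189880187073/72057594037927936 → NEW=255, ERR=-6885257289791436607/72057594037927936
Row 0: #.#.#.
Row 1: .#.#.#
Row 2: .#.#.#
Row 3: #.#.#.
Row 4: #.##.#
Row 5: #..#.#

Answer: #.#.#.
.#.#.#
.#.#.#
#.#.#.
#.##.#
#..#.#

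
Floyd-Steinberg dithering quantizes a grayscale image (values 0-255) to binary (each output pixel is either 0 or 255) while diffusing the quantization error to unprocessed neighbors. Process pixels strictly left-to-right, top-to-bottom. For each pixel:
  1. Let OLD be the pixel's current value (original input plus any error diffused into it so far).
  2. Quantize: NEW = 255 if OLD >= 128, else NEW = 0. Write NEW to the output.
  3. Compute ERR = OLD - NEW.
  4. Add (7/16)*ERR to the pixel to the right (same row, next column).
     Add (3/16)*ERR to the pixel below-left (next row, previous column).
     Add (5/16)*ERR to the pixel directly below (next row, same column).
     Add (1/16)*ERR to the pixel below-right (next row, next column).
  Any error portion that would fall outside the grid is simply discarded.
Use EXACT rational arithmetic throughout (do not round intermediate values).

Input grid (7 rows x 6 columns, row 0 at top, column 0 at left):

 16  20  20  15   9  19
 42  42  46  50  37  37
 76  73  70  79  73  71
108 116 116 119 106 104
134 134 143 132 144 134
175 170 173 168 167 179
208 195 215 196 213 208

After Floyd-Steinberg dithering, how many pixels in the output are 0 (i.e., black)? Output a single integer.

Answer: 23

Derivation:
(0,0): OLD=16 → NEW=0, ERR=16
(0,1): OLD=27 → NEW=0, ERR=27
(0,2): OLD=509/16 → NEW=0, ERR=509/16
(0,3): OLD=7403/256 → NEW=0, ERR=7403/256
(0,4): OLD=88685/4096 → NEW=0, ERR=88685/4096
(0,5): OLD=1865979/65536 → NEW=0, ERR=1865979/65536
(1,0): OLD=833/16 → NEW=0, ERR=833/16
(1,1): OLD=10263/128 → NEW=0, ERR=10263/128
(1,2): OLD=401939/4096 → NEW=0, ERR=401939/4096
(1,3): OLD=1769743/16384 → NEW=0, ERR=1769743/16384
(1,4): OLD=102938021/1048576 → NEW=0, ERR=102938021/1048576
(1,5): OLD=1513304819/16777216 → NEW=0, ERR=1513304819/16777216
(2,0): OLD=219757/2048 → NEW=0, ERR=219757/2048
(2,1): OLD=10921871/65536 → NEW=255, ERR=-5789809/65536
(2,2): OLD=91518349/1048576 → NEW=0, ERR=91518349/1048576
(2,3): OLD=1472028357/8388608 → NEW=255, ERR=-667066683/8388608
(2,4): OLD=24844027695/268435456 → NEW=0, ERR=24844027695/268435456
(2,5): OLD=626267390777/4294967296 → NEW=255, ERR=-468949269703/4294967296
(3,0): OLD=131037901/1048576 → NEW=0, ERR=131037901/1048576
(3,1): OLD=1393654137/8388608 → NEW=255, ERR=-745440903/8388608
(3,2): OLD=5634804243/67108864 → NEW=0, ERR=5634804243/67108864
(3,3): OLD=660105738177/4294967296 → NEW=255, ERR=-435110922303/4294967296
(3,4): OLD=2238812171345/34359738368 → NEW=0, ERR=2238812171345/34359738368
(3,5): OLD=57268354600607/549755813888 → NEW=0, ERR=57268354600607/549755813888
(4,0): OLD=20990368883/134217728 → NEW=255, ERR=-13235151757/134217728
(4,1): OLD=186063151079/2147483648 → NEW=0, ERR=186063151079/2147483648
(4,2): OLD=12547908136869/68719476736 → NEW=255, ERR=-4975558430811/68719476736
(4,3): OLD=94700664639417/1099511627776 → NEW=0, ERR=94700664639417/1099511627776
(4,4): OLD=3786611121781097/17592186044416 → NEW=255, ERR=-699396319544983/17592186044416
(4,5): OLD=43131081210238783/281474976710656 → NEW=255, ERR=-28645037850978497/281474976710656
(5,0): OLD=5512331527077/34359738368 → NEW=255, ERR=-3249401756763/34359738368
(5,1): OLD=149492383307861/1099511627776 → NEW=255, ERR=-130883081775019/1099511627776
(5,2): OLD=1054294133032327/8796093022208 → NEW=0, ERR=1054294133032327/8796093022208
(5,3): OLD=66252035204073581/281474976710656 → NEW=255, ERR=-5524083857143699/281474976710656
(5,4): OLD=74473637725252945/562949953421312 → NEW=255, ERR=-69078600397181615/562949953421312
(5,5): OLD=819907403083141837/9007199254740992 → NEW=0, ERR=819907403083141837/9007199254740992
(6,0): OLD=2746621170831391/17592186044416 → NEW=255, ERR=-1739386270494689/17592186044416
(6,1): OLD=36903341121844883/281474976710656 → NEW=255, ERR=-34872777939372397/281474976710656
(6,2): OLD=210693303772096555/1125899906842624 → NEW=255, ERR=-76411172472772565/1125899906842624
(6,3): OLD=2605940270051235095/18014398509481984 → NEW=255, ERR=-1987731349866670825/18014398509481984
(6,4): OLD=40992277659340501583/288230376151711744 → NEW=255, ERR=-32506468259345993137/288230376151711744
(6,5): OLD=827502355107420439113/4611686018427387904 → NEW=255, ERR=-348477579591563476407/4611686018427387904
Output grid:
  Row 0: ......  (6 black, running=6)
  Row 1: ......  (6 black, running=12)
  Row 2: .#.#.#  (3 black, running=15)
  Row 3: .#.#..  (4 black, running=19)
  Row 4: #.#.##  (2 black, running=21)
  Row 5: ##.##.  (2 black, running=23)
  Row 6: ######  (0 black, running=23)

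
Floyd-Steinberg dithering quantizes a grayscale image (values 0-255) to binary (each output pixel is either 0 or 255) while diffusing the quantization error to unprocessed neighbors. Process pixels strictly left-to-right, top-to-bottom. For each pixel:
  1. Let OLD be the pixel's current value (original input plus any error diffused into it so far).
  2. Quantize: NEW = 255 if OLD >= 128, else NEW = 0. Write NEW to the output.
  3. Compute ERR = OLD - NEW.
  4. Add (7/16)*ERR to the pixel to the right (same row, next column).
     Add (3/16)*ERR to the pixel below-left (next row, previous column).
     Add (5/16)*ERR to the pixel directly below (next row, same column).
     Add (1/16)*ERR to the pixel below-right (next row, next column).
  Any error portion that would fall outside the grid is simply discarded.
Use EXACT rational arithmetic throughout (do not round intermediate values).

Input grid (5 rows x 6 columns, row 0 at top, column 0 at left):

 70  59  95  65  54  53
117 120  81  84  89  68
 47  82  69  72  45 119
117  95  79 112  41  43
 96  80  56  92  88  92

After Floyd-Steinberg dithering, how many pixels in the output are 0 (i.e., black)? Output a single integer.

(0,0): OLD=70 → NEW=0, ERR=70
(0,1): OLD=717/8 → NEW=0, ERR=717/8
(0,2): OLD=17179/128 → NEW=255, ERR=-15461/128
(0,3): OLD=24893/2048 → NEW=0, ERR=24893/2048
(0,4): OLD=1943723/32768 → NEW=0, ERR=1943723/32768
(0,5): OLD=41393325/524288 → NEW=0, ERR=41393325/524288
(1,0): OLD=19927/128 → NEW=255, ERR=-12713/128
(1,1): OLD=88353/1024 → NEW=0, ERR=88353/1024
(1,2): OLD=2912501/32768 → NEW=0, ERR=2912501/32768
(1,3): OLD=17073073/131072 → NEW=255, ERR=-16350287/131072
(1,4): OLD=574828499/8388608 → NEW=0, ERR=574828499/8388608
(1,5): OLD=16959664085/134217728 → NEW=0, ERR=16959664085/134217728
(2,0): OLD=526587/16384 → NEW=0, ERR=526587/16384
(2,1): OLD=69983289/524288 → NEW=255, ERR=-63710151/524288
(2,2): OLD=214876267/8388608 → NEW=0, ERR=214876267/8388608
(2,3): OLD=4202902099/67108864 → NEW=0, ERR=4202902099/67108864
(2,4): OLD=235599971833/2147483648 → NEW=0, ERR=235599971833/2147483648
(2,5): OLD=7241937891167/34359738368 → NEW=255, ERR=-1519795392673/34359738368
(3,0): OLD=874590603/8388608 → NEW=0, ERR=874590603/8388608
(3,1): OLD=7345123823/67108864 → NEW=0, ERR=7345123823/67108864
(3,2): OLD=74645164253/536870912 → NEW=255, ERR=-62256918307/536870912
(3,3): OLD=3539369560311/34359738368 → NEW=0, ERR=3539369560311/34359738368
(3,4): OLD=31878036367447/274877906944 → NEW=0, ERR=31878036367447/274877906944
(3,5): OLD=381627235237305/4398046511104 → NEW=0, ERR=381627235237305/4398046511104
(4,0): OLD=160098210693/1073741824 → NEW=255, ERR=-113705954427/1073741824
(4,1): OLD=904463846913/17179869184 → NEW=0, ERR=904463846913/17179869184
(4,2): OLD=37905417654579/549755813888 → NEW=0, ERR=37905417654579/549755813888
(4,3): OLD=1485245180308383/8796093022208 → NEW=255, ERR=-757758540354657/8796093022208
(4,4): OLD=15376917030441231/140737488355328 → NEW=0, ERR=15376917030441231/140737488355328
(4,5): OLD=392185914330233097/2251799813685248 → NEW=255, ERR=-182023038159505143/2251799813685248
Output grid:
  Row 0: ..#...  (5 black, running=5)
  Row 1: #..#..  (4 black, running=9)
  Row 2: .#...#  (4 black, running=13)
  Row 3: ..#...  (5 black, running=18)
  Row 4: #..#.#  (3 black, running=21)

Answer: 21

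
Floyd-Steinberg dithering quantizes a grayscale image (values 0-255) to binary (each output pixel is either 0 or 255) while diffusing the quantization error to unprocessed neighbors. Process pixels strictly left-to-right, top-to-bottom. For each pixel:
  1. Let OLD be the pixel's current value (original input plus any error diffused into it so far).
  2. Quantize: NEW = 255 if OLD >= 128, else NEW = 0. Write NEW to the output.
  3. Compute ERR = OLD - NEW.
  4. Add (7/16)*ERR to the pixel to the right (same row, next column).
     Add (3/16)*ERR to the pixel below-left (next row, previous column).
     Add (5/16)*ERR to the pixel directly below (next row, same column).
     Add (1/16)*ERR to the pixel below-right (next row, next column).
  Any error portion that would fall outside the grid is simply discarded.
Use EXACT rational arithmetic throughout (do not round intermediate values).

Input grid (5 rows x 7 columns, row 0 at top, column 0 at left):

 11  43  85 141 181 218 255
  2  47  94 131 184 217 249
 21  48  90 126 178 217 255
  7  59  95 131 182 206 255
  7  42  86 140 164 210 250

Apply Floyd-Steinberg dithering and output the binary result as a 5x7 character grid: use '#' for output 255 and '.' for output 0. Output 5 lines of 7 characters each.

(0,0): OLD=11 → NEW=0, ERR=11
(0,1): OLD=765/16 → NEW=0, ERR=765/16
(0,2): OLD=27115/256 → NEW=0, ERR=27115/256
(0,3): OLD=767341/4096 → NEW=255, ERR=-277139/4096
(0,4): OLD=9922043/65536 → NEW=255, ERR=-6789637/65536
(0,5): OLD=181062109/1048576 → NEW=255, ERR=-86324771/1048576
(0,6): OLD=3673916683/16777216 → NEW=255, ERR=-604273397/16777216
(1,0): OLD=3687/256 → NEW=0, ERR=3687/256
(1,1): OLD=181841/2048 → NEW=0, ERR=181841/2048
(1,2): OLD=10239781/65536 → NEW=255, ERR=-6471899/65536
(1,3): OLD=14115393/262144 → NEW=0, ERR=14115393/262144
(1,4): OLD=2609145891/16777216 → NEW=255, ERR=-1669044189/16777216
(1,5): OLD=18055117843/134217728 → NEW=255, ERR=-16170402797/134217728
(1,6): OLD=386310102205/2147483648 → NEW=255, ERR=-161298228035/2147483648
(2,0): OLD=1381131/32768 → NEW=0, ERR=1381131/32768
(2,1): OLD=80290217/1048576 → NEW=0, ERR=80290217/1048576
(2,2): OLD=1816716347/16777216 → NEW=0, ERR=1816716347/16777216
(2,3): OLD=22196434467/134217728 → NEW=255, ERR=-12029086173/134217728
(2,4): OLD=95001295699/1073741824 → NEW=0, ERR=95001295699/1073741824
(2,5): OLD=6794916801585/34359738368 → NEW=255, ERR=-1966816482255/34359738368
(2,6): OLD=109376535806823/549755813888 → NEW=255, ERR=-30811196734617/549755813888
(3,0): OLD=579292123/16777216 → NEW=0, ERR=579292123/16777216
(3,1): OLD=16236621119/134217728 → NEW=0, ERR=16236621119/134217728
(3,2): OLD=182262918765/1073741824 → NEW=255, ERR=-91541246355/1073741824
(3,3): OLD=382471106251/4294967296 → NEW=0, ERR=382471106251/4294967296
(3,4): OLD=127694251882459/549755813888 → NEW=255, ERR=-12493480658981/549755813888
(3,5): OLD=761701276287809/4398046511104 → NEW=255, ERR=-359800584043711/4398046511104
(3,6): OLD=13941225297885023/70368744177664 → NEW=255, ERR=-4002804467419297/70368744177664
(4,0): OLD=86913933813/2147483648 → NEW=0, ERR=86913933813/2147483648
(4,1): OLD=2875338151281/34359738368 → NEW=0, ERR=2875338151281/34359738368
(4,2): OLD=66095649193023/549755813888 → NEW=0, ERR=66095649193023/549755813888
(4,3): OLD=927277257675109/4398046511104 → NEW=255, ERR=-194224602656411/4398046511104
(4,4): OLD=4496705630426335/35184372088832 → NEW=0, ERR=4496705630426335/35184372088832
(4,5): OLD=257001233612815391/1125899906842624 → NEW=255, ERR=-30103242632053729/1125899906842624
(4,6): OLD=3880543622037386121/18014398509481984 → NEW=255, ERR=-713127997880519799/18014398509481984
Row 0: ...####
Row 1: ..#.###
Row 2: ...#.##
Row 3: ..#.###
Row 4: ...#.##

Answer: ...####
..#.###
...#.##
..#.###
...#.##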